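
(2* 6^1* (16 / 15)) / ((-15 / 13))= -832 / 75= -11.09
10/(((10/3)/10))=30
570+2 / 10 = 2851 / 5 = 570.20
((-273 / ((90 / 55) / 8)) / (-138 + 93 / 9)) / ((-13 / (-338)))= 104104 / 383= 271.81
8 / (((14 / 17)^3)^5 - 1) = -22899384412078526344 / 2706854955952003569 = -8.46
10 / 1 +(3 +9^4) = 6574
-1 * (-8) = 8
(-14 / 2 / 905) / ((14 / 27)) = -27 / 1810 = -0.01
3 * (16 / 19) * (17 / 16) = 51 / 19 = 2.68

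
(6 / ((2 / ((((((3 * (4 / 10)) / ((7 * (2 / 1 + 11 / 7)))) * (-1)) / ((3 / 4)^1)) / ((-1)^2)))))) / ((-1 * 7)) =24 / 875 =0.03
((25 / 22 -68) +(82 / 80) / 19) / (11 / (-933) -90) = 521107557 / 702081160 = 0.74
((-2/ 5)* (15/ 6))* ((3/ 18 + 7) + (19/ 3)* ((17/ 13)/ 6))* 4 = -4000/ 117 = -34.19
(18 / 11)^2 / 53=324 / 6413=0.05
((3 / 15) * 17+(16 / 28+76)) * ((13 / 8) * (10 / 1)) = 36387 / 28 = 1299.54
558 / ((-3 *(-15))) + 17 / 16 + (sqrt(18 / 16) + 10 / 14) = 3 *sqrt(2) / 4 + 7939 / 560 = 15.24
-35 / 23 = -1.52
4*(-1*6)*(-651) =15624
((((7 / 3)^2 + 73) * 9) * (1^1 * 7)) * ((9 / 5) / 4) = 22239 / 10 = 2223.90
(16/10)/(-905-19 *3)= -4/2405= -0.00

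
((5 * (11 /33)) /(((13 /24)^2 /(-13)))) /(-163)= 960 /2119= 0.45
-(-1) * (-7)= -7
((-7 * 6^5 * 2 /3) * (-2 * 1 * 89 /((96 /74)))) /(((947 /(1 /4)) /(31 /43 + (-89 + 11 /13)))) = -60837351750 /529373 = -114923.41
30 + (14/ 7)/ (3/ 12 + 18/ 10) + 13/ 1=43.98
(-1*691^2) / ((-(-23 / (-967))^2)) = 446487230809 / 529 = 844021230.26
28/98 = 0.29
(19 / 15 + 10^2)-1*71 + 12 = 634 / 15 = 42.27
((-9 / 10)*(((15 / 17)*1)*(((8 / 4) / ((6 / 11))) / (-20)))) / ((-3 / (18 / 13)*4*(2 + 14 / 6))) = -891 / 229840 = -0.00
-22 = -22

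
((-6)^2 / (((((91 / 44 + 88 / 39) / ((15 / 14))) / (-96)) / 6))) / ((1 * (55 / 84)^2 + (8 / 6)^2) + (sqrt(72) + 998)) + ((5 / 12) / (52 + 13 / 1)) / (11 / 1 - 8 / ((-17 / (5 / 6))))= -57351423708273047755091 / 11166244463712166101364 + 11388692991836160 * sqrt(2) / 369596334691915997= -5.09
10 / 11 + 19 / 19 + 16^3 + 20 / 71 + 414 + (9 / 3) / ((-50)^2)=8810054843 / 1952500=4512.19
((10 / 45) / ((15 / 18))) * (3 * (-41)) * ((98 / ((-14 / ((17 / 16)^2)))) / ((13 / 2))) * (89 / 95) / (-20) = -7381927 / 3952000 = -1.87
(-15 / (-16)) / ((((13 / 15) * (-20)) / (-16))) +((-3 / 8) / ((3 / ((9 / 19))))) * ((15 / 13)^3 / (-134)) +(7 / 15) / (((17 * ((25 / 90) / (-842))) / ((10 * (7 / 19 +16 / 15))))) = -22693588665581 / 19018110800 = -1193.26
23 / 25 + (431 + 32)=11598 / 25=463.92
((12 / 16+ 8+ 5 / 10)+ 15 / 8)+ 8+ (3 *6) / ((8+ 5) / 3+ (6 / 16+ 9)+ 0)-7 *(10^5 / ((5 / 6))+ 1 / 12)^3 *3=-6876735478512345089207 / 189504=-36288075600052479.57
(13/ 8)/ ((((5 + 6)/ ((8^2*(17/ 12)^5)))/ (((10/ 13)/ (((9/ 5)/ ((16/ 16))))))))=23.05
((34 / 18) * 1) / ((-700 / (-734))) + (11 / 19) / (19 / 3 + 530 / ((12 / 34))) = 89397239 / 45126900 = 1.98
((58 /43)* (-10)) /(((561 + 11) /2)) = -290 /6149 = -0.05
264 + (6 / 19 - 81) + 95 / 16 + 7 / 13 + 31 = 872569 / 3952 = 220.79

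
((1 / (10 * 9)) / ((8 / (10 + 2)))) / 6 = 1 / 360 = 0.00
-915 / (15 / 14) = -854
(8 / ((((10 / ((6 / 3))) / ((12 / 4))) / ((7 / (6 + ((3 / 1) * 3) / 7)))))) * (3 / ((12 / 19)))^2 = 17689 / 170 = 104.05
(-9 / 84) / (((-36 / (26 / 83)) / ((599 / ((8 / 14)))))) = 7787 / 7968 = 0.98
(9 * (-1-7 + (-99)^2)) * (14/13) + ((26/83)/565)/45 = 2603906307788/27433575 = 94916.77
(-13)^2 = 169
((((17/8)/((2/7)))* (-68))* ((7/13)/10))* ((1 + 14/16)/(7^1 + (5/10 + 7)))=-42483/12064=-3.52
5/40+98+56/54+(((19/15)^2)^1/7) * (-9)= 3670349/37800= 97.10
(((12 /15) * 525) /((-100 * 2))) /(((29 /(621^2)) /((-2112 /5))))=8551974816 /725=11795827.33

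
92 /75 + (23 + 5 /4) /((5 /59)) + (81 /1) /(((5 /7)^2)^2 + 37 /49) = 134265797 /365700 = 367.15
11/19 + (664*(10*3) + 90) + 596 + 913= 408872/19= 21519.58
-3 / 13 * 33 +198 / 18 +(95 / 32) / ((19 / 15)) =2383 / 416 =5.73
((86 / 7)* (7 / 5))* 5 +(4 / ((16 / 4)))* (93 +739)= 918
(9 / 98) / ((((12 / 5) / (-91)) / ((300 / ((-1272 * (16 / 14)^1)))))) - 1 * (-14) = 99851 / 6784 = 14.72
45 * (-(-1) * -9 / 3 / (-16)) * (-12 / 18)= -45 / 8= -5.62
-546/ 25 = -21.84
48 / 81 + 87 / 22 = 2701 / 594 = 4.55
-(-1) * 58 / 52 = 29 / 26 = 1.12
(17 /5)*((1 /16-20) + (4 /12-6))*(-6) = 20893 /40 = 522.32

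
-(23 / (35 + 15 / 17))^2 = -152881 / 372100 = -0.41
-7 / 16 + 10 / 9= 97 / 144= 0.67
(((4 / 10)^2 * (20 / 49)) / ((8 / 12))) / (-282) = -4 / 11515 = -0.00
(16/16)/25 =1/25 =0.04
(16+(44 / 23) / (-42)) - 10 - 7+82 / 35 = 3133 / 2415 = 1.30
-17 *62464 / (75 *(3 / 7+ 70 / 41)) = -304761856 / 45975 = -6628.86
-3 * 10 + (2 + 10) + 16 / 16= -17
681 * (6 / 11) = 4086 / 11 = 371.45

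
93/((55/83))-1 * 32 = 5959/55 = 108.35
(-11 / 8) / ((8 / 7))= -77 / 64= -1.20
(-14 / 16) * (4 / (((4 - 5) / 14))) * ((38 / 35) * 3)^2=12996 / 25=519.84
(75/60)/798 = 5/3192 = 0.00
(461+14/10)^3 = 12358435328/125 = 98867482.62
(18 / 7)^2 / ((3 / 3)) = 324 / 49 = 6.61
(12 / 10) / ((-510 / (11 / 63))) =-11 / 26775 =-0.00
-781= -781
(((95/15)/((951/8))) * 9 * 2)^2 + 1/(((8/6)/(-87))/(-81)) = 2124807613/401956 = 5286.17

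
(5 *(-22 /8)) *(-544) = 7480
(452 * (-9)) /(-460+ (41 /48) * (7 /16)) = 8.85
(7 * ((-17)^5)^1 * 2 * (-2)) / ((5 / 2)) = 79511992 / 5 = 15902398.40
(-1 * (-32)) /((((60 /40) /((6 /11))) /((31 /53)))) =3968 /583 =6.81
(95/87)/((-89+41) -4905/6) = -190/150597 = -0.00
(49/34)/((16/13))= 637/544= 1.17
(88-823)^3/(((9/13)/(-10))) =5735388750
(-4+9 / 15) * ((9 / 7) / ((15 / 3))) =-153 / 175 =-0.87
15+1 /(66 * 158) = 156421 /10428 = 15.00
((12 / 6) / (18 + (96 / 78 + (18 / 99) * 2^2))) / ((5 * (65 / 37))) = 0.01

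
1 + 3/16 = 19/16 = 1.19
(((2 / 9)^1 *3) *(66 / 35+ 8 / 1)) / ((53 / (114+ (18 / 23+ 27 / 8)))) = 1253731 / 85330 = 14.69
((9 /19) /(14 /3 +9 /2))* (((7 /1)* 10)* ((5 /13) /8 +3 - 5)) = -38367 /5434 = -7.06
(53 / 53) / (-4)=-0.25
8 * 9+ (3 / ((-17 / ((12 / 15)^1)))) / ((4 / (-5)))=1227 / 17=72.18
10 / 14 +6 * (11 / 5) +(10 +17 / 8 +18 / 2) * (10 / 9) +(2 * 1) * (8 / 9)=5483 / 140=39.16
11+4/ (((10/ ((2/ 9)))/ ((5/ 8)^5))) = 811633/ 73728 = 11.01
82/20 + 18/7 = 467/70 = 6.67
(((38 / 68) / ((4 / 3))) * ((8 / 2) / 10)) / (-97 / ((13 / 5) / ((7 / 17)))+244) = 247 / 336860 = 0.00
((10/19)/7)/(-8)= -5/532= -0.01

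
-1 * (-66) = 66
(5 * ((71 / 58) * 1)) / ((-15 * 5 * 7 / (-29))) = 71 / 210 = 0.34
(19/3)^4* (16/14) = 1042568/567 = 1838.74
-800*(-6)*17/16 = 5100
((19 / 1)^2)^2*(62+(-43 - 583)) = -73501044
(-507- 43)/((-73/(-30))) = -16500/73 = -226.03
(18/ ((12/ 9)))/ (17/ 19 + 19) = 19/ 28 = 0.68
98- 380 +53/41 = -11509/41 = -280.71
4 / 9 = 0.44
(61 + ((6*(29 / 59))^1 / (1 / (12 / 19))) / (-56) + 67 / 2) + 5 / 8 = 95.09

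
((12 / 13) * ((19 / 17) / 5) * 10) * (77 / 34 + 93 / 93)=25308 / 3757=6.74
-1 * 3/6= -1/2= -0.50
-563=-563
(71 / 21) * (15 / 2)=355 / 14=25.36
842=842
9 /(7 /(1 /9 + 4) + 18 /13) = 2.92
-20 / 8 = -5 / 2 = -2.50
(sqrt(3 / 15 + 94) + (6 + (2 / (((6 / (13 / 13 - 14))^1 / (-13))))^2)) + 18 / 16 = sqrt(2355) / 5 + 229001 / 72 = 3190.28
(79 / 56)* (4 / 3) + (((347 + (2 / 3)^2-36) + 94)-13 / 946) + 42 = 13389038 / 29799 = 449.31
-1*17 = -17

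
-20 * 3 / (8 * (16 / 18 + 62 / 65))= -8775 / 2156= -4.07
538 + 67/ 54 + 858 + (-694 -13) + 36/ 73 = 2722873/ 3942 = 690.73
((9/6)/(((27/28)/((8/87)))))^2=12544/613089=0.02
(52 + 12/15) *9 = 2376/5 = 475.20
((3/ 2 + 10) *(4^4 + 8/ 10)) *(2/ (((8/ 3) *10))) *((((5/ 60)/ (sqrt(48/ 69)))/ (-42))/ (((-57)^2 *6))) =-2461 *sqrt(23)/ 436665600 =-0.00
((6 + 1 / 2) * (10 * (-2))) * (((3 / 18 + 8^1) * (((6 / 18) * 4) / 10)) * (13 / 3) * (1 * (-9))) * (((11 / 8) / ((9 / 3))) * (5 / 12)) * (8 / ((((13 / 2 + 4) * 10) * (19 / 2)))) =13013 / 1539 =8.46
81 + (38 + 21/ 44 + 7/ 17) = 89677/ 748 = 119.89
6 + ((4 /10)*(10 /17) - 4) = 2.24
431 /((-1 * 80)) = -431 /80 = -5.39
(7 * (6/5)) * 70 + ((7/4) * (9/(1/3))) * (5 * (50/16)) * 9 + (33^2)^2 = 38180913/32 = 1193153.53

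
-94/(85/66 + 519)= -6204/34339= -0.18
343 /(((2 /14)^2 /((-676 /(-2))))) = 5680766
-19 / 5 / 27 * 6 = -38 / 45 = -0.84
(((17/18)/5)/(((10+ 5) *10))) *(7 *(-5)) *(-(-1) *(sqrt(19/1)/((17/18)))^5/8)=-5526549 *sqrt(19)/2088025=-11.54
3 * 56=168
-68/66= -34/33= -1.03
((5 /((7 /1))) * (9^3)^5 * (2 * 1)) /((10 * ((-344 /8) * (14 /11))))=-2264802453041139 /4214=-537447188666.62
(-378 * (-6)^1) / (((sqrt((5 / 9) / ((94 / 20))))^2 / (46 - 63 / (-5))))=140546826 / 125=1124374.61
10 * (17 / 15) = 34 / 3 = 11.33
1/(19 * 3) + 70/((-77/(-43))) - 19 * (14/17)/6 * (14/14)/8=1102353/28424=38.78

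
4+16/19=92/19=4.84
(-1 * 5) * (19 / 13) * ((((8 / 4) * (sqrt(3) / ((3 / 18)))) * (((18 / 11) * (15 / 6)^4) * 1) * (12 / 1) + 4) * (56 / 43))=-538650000 * sqrt(3) / 6149 - 21280 / 559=-151765.04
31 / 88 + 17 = 1527 / 88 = 17.35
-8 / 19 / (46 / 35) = -140 / 437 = -0.32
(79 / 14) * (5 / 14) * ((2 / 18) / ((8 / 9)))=395 / 1568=0.25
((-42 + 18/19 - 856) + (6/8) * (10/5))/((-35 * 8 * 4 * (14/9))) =306279/595840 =0.51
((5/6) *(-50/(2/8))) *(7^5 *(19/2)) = -79833250/3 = -26611083.33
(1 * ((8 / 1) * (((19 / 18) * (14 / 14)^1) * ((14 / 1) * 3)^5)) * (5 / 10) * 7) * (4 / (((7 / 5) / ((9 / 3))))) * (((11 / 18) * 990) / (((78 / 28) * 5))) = 18695235525120 / 13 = 1438095040393.85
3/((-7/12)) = -36/7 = -5.14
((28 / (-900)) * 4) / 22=-0.01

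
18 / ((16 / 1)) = 9 / 8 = 1.12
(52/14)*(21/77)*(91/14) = 507/77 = 6.58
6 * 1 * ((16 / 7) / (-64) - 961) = -5766.21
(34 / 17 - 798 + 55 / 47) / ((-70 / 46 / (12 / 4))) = 2577633 / 1645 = 1566.95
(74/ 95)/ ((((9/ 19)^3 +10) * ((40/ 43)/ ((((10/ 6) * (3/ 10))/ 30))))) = 574351/ 415914000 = 0.00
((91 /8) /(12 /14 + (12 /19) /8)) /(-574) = -1729 /81672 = -0.02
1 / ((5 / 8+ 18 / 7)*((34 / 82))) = 2296 / 3043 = 0.75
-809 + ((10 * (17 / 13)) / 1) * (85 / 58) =-789.84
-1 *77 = -77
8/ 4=2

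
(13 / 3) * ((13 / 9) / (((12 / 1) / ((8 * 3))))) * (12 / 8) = 169 / 9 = 18.78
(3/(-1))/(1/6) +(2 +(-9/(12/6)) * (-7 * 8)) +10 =246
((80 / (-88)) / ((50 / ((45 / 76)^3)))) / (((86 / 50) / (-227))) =103426875 / 207635648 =0.50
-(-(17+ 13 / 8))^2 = -22201 / 64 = -346.89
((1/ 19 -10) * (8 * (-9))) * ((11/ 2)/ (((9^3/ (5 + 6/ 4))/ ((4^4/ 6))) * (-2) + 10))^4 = 372922323200114688/ 287913442281379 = 1295.26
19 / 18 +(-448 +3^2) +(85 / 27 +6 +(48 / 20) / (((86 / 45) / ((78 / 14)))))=-6855931 / 16254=-421.80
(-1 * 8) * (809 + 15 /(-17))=-109904 /17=-6464.94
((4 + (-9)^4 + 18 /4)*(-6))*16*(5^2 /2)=-7883400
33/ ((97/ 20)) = 660/ 97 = 6.80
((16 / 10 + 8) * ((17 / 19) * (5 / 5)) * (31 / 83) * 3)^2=5758988544 / 62173225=92.63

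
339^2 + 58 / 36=2068607 / 18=114922.61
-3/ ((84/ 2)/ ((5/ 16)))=-5/ 224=-0.02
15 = 15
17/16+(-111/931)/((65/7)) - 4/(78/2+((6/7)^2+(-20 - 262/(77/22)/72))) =0.84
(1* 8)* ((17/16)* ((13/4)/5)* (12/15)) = 221/50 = 4.42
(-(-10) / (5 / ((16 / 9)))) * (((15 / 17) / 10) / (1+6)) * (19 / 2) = 152 / 357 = 0.43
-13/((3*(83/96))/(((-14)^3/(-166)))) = -570752/6889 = -82.85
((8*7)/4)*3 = 42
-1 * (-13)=13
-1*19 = -19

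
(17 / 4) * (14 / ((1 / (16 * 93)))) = 88536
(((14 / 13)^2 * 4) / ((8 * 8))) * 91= 343 / 52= 6.60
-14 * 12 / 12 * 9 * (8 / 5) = -1008 / 5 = -201.60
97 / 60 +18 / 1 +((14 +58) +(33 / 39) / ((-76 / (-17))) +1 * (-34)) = 214171 / 3705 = 57.81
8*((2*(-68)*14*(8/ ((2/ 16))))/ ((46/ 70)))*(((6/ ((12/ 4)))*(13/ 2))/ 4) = -4821259.13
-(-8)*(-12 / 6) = -16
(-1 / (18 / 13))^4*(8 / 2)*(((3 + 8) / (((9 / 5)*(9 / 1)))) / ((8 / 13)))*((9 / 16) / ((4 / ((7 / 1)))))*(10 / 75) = 28589561 / 181398528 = 0.16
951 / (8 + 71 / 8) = 2536 / 45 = 56.36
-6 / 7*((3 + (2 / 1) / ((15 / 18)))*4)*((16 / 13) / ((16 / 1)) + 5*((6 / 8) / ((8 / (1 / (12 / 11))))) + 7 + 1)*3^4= -18574191 / 1456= -12757.00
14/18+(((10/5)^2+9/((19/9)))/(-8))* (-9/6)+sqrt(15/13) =sqrt(195)/13+6367/2736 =3.40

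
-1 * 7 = -7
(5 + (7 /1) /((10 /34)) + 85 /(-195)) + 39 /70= 15791 /546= 28.92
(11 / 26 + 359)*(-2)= -9345 / 13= -718.85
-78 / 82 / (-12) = 13 / 164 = 0.08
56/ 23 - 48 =-1048/ 23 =-45.57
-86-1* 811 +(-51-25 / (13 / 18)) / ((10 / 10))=-12774 / 13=-982.62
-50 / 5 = -10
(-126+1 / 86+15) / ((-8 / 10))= 47725 / 344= 138.74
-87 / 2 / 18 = -29 / 12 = -2.42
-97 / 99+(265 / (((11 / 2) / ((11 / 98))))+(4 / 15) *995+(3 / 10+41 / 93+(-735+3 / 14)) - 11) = -357367781 / 751905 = -475.28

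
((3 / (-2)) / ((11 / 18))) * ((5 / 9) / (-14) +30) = -11325 / 154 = -73.54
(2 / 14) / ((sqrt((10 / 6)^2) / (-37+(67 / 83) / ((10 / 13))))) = -89517 / 29050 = -3.08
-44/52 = -0.85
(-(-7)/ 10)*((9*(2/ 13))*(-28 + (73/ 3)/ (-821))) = -1449777/ 53365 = -27.17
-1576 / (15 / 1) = -1576 / 15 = -105.07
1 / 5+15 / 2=77 / 10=7.70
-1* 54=-54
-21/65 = -0.32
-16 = -16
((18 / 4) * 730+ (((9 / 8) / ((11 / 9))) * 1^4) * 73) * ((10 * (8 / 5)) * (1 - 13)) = -7079832 / 11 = -643621.09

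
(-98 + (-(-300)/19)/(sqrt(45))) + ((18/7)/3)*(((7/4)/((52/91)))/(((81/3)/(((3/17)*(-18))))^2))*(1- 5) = -28364/289 + 20*sqrt(5)/19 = -95.79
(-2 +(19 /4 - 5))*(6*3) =-81 /2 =-40.50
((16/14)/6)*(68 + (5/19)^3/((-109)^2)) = 12.95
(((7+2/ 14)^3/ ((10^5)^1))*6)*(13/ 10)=39/ 1372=0.03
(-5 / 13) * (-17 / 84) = 85 / 1092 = 0.08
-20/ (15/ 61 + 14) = -1220/ 869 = -1.40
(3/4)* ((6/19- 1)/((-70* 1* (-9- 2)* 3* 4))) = -0.00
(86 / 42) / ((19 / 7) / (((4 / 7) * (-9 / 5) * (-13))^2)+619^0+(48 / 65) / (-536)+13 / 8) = 1051680240 / 1355319119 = 0.78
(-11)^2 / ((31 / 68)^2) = 559504 / 961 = 582.21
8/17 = 0.47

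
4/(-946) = -2/473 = -0.00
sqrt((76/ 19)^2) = 4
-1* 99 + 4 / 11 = -1085 / 11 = -98.64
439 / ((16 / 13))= 5707 / 16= 356.69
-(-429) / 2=214.50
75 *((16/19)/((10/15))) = 1800/19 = 94.74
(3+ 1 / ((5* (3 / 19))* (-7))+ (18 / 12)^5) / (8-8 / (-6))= 34987 / 31360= 1.12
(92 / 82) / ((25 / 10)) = 0.45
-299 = -299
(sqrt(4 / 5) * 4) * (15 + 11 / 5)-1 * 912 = -912 + 688 * sqrt(5) / 25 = -850.46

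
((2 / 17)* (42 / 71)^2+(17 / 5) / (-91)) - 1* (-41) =1598825926 / 38992135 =41.00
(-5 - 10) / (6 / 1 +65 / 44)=-660 / 329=-2.01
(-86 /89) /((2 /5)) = -2.42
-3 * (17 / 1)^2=-867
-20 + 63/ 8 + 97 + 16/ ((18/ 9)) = 743/ 8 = 92.88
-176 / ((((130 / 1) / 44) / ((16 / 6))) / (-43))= 1331968 / 195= 6830.61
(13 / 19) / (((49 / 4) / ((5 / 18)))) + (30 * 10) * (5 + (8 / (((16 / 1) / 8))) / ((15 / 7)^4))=978412546 / 628425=1556.93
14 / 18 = 7 / 9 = 0.78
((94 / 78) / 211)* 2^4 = 752 / 8229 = 0.09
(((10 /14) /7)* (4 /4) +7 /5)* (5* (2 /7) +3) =11408 /1715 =6.65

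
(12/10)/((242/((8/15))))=8/3025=0.00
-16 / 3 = -5.33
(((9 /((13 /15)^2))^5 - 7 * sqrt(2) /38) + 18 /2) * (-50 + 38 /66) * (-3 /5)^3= 2636943.07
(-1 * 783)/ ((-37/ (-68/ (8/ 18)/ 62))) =-119799/ 2294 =-52.22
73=73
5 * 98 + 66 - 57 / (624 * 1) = 115629 / 208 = 555.91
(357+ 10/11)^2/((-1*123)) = -15499969/14883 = -1041.45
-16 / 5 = -3.20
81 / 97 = 0.84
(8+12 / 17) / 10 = 74 / 85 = 0.87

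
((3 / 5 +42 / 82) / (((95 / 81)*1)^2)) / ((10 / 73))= 2873718 / 486875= 5.90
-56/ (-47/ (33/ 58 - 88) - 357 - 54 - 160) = 283976/ 2892815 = 0.10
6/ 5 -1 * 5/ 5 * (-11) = 61/ 5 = 12.20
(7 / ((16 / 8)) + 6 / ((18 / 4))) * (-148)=-2146 / 3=-715.33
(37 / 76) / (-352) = -37 / 26752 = -0.00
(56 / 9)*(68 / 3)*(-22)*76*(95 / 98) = -43204480 / 189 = -228595.13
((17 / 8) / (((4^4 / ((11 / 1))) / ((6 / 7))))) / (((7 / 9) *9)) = 561 / 50176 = 0.01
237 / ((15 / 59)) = 4661 / 5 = 932.20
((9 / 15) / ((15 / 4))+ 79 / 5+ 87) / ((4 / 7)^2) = 63063 / 200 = 315.32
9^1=9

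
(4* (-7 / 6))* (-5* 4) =280 / 3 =93.33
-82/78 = -41/39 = -1.05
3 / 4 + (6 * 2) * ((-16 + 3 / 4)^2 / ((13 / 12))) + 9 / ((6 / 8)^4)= 1219267 / 468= 2605.27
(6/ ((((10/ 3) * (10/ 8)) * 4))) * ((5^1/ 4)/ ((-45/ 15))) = -3/ 20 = -0.15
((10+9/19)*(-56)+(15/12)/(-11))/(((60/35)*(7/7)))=-1144339/3344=-342.21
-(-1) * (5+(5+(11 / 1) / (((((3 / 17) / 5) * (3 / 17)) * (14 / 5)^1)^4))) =29973960274770635 / 252047376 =118921929.48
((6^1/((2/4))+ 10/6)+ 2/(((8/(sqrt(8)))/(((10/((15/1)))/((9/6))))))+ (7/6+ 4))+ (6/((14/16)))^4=2*sqrt(2)/9+ 32121809/14406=2230.07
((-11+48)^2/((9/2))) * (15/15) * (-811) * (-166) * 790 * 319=92892395035880/9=10321377226208.89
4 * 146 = 584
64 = 64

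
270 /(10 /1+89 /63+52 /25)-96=-1614846 /21251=-75.99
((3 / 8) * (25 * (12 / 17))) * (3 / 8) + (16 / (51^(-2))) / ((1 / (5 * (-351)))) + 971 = -19865548973 / 272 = -73035106.52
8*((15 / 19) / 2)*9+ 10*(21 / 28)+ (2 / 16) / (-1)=5441 / 152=35.80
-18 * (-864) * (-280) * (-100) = 435456000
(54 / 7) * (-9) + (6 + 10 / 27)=-11918 / 189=-63.06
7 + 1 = 8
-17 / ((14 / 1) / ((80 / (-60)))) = 34 / 21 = 1.62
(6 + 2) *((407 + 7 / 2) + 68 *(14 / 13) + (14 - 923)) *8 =-353824 / 13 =-27217.23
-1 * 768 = -768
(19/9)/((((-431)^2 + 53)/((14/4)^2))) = 931/6689304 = 0.00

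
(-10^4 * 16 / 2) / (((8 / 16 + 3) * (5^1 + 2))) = -160000 / 49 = -3265.31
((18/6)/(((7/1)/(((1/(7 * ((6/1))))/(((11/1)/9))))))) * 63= 81/154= 0.53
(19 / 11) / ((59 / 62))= 1178 / 649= 1.82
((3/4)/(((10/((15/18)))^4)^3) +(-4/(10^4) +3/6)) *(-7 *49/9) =-1273239948245550439/66870753361920000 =-19.04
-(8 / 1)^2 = -64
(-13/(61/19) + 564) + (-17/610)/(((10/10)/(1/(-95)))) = 32449167/57950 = 559.95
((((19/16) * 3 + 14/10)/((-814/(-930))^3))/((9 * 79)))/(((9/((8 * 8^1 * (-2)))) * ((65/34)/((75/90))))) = -40211891800/623155138749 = -0.06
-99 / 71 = -1.39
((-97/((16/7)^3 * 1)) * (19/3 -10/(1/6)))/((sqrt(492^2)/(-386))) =-1033829783/3022848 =-342.01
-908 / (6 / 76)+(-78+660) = -32758 / 3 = -10919.33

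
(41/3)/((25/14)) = 574/75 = 7.65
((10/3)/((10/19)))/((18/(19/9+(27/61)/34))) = 753331/1007964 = 0.75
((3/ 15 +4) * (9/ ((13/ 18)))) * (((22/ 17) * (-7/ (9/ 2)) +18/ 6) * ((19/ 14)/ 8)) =77463/ 8840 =8.76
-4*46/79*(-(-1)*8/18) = -736/711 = -1.04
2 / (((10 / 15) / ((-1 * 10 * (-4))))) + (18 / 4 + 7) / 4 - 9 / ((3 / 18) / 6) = -1609 / 8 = -201.12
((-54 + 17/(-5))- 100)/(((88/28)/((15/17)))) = -16527/374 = -44.19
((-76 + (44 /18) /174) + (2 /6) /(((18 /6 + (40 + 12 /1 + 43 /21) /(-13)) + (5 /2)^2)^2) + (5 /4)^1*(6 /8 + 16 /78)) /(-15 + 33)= -376627156209619 /90657427696992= -4.15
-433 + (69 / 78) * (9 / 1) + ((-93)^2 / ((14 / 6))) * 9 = 5994241 / 182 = 32935.39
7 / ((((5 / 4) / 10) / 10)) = 560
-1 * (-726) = 726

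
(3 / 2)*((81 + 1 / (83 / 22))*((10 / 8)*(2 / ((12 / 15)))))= 505875 / 1328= 380.93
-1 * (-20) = 20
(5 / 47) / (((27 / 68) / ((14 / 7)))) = 680 / 1269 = 0.54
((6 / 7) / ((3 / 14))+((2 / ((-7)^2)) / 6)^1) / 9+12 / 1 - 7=7204 / 1323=5.45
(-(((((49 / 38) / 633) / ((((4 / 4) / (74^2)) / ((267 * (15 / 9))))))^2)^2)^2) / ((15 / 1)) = -32280947545645371882759396249625044120220745385703142420000000 / 1313347774442308963309391955073443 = -24579131418068556262073650000.00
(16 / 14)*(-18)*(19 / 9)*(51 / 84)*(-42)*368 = 2852736 / 7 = 407533.71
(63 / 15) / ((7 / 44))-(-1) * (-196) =-848 / 5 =-169.60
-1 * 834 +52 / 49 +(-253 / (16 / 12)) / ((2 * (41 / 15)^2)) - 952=-1184556951 / 658952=-1797.64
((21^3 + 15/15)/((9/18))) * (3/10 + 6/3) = 213026/5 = 42605.20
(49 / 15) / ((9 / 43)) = 2107 / 135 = 15.61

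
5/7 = 0.71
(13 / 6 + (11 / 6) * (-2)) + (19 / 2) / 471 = -697 / 471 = -1.48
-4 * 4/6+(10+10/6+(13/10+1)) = 113/10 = 11.30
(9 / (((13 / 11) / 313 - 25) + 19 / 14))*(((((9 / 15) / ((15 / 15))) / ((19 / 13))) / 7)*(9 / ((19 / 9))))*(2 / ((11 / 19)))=-11865204 / 36082615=-0.33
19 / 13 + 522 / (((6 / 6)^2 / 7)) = 47521 / 13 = 3655.46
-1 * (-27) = 27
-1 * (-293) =293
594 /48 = 99 /8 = 12.38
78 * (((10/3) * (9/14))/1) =1170/7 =167.14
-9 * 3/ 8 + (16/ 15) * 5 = 47/ 24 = 1.96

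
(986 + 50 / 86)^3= 960281946.76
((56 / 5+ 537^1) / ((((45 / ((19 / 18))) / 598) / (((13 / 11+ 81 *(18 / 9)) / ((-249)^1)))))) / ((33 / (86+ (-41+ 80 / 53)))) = -2755974485927 / 388031391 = -7102.45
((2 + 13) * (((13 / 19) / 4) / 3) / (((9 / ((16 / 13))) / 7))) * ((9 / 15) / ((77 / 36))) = 48 / 209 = 0.23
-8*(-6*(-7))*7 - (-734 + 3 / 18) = -9709 / 6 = -1618.17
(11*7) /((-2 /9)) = -693 /2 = -346.50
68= 68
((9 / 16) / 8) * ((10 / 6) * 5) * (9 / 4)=675 / 512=1.32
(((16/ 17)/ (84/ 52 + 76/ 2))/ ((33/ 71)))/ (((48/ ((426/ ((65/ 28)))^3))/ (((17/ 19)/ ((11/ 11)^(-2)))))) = 13388093311488/ 2273789375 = 5888.01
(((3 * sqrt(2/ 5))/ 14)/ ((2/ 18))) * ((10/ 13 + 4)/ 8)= 837 * sqrt(10)/ 3640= 0.73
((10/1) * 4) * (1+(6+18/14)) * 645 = 1496400/7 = 213771.43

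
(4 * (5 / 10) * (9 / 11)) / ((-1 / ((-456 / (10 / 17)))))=69768 / 55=1268.51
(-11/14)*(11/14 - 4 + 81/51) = 4257/3332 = 1.28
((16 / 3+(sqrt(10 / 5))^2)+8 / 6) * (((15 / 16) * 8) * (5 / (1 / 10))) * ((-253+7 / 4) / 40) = -326625 / 16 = -20414.06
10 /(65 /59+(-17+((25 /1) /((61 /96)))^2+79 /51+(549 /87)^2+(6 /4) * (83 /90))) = 627749816600 /98859640326123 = 0.01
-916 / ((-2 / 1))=458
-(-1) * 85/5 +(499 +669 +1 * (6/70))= 41478/35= 1185.09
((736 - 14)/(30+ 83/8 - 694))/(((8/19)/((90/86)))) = -68590/24983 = -2.75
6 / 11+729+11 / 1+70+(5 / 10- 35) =17073 / 22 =776.05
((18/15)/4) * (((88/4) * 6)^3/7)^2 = 7934779201536/245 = 32386853883.82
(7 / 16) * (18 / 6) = 21 / 16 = 1.31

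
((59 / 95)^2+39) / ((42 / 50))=46.89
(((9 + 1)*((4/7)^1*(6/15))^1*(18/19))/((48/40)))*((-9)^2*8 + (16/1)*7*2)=209280/133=1573.53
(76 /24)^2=361 /36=10.03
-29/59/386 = -29/22774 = -0.00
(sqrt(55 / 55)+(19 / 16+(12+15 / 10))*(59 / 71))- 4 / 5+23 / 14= 558547 / 39760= 14.05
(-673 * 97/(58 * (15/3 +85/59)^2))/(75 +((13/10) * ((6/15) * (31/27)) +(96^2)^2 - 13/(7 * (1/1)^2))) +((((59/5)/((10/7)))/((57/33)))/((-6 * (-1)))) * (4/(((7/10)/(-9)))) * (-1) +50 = 61165067016766628023/672221354349095840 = 90.99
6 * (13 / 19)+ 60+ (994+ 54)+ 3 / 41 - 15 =854702 / 779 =1097.18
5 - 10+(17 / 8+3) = 1 / 8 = 0.12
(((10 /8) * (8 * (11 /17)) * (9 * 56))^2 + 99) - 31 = 3073613252 /289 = 10635339.97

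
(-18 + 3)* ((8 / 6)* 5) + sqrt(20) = -95.53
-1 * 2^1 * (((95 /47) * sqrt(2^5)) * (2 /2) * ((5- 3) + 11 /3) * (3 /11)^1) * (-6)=77520 * sqrt(2) /517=212.05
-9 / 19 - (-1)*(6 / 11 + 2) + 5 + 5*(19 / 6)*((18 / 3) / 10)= 6927 / 418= 16.57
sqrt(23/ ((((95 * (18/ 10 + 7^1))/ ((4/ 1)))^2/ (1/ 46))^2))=sqrt(23)/ 2009326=0.00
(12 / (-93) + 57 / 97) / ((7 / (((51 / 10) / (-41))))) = -0.01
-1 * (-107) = 107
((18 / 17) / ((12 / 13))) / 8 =0.14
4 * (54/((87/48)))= 3456/29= 119.17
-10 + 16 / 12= -26 / 3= -8.67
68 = 68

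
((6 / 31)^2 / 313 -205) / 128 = -61662529 / 38501504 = -1.60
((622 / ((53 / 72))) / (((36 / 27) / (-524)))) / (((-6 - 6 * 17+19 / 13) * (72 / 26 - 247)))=-2974418928 / 233060875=-12.76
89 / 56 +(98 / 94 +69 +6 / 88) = 2075859 / 28952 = 71.70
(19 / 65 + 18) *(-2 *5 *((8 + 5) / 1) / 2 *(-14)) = 16646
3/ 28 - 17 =-473/ 28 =-16.89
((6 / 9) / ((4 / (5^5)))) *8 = 4166.67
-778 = -778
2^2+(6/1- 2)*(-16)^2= 1028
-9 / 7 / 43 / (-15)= 3 / 1505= 0.00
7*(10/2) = 35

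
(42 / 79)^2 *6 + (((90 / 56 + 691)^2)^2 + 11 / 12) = 2648228329535822672099 / 11508204288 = 230116555394.94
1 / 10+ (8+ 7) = 151 / 10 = 15.10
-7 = -7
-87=-87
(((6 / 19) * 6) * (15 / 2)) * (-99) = -26730 / 19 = -1406.84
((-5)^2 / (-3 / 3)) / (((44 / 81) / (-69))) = 3175.57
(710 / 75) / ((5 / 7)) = 13.25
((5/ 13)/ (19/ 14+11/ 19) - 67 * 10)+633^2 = 535625707/ 1339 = 400019.20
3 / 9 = 1 / 3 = 0.33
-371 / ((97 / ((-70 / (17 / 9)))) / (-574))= -134161020 / 1649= -81359.02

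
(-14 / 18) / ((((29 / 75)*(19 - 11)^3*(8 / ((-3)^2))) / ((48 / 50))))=-63 / 14848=-0.00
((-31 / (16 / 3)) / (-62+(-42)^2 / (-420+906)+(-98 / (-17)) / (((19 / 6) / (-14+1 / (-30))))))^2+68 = 233105884260210113 / 3427785868911616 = 68.00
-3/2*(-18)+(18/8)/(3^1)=111/4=27.75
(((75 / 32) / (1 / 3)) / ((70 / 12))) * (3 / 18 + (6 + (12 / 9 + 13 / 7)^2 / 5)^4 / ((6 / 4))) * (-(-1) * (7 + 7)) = 394314602806650709 / 8405079858000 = 46913.84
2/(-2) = -1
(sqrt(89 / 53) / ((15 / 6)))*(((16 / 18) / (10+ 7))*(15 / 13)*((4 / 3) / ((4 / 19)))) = 0.20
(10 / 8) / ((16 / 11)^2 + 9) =121 / 1076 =0.11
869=869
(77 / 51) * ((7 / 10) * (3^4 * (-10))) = -14553 / 17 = -856.06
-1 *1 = -1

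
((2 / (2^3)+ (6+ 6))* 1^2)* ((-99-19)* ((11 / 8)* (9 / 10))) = -286209 / 160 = -1788.81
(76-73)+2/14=22/7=3.14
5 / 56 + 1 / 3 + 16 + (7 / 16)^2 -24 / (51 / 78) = -1836235 / 91392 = -20.09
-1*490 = -490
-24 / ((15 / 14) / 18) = -2016 / 5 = -403.20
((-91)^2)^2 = 68574961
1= 1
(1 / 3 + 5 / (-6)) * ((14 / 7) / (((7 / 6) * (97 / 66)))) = -396 / 679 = -0.58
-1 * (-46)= 46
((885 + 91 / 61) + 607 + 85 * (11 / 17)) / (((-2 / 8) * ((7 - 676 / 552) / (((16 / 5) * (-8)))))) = 6674024448 / 243085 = 27455.52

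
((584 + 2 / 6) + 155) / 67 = 2218 / 201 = 11.03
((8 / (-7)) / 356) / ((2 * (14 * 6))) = -1 / 52332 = -0.00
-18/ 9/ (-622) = 1/ 311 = 0.00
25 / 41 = 0.61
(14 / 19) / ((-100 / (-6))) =21 / 475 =0.04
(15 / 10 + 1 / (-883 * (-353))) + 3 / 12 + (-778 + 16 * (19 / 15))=-14138354881 / 18701940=-755.98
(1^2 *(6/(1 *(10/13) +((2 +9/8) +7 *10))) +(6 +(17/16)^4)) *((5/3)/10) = 1.23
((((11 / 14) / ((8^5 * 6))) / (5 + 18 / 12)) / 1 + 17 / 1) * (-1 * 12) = -204.00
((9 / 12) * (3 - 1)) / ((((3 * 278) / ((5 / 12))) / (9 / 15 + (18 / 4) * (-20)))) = -149 / 2224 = -0.07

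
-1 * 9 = -9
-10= -10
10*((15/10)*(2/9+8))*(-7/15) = -518/9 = -57.56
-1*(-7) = 7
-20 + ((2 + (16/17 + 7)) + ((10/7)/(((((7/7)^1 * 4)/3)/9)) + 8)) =1805/238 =7.58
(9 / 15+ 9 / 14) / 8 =87 / 560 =0.16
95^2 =9025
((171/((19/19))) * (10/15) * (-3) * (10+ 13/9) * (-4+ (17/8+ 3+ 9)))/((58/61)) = -9669537/232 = -41679.04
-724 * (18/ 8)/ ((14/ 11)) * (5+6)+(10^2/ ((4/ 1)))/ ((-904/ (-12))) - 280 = -14358.88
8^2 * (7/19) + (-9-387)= -7076/19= -372.42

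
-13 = -13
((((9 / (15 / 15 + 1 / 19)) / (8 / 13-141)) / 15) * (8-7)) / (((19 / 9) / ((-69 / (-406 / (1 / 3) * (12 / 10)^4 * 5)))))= -299 / 28452480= -0.00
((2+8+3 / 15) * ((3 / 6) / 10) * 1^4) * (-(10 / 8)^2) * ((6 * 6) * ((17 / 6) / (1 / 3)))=-7803 / 32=-243.84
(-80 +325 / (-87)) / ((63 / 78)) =-103.67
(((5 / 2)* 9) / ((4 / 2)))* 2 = 45 / 2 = 22.50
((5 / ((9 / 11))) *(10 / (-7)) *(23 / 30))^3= -2024284625 / 6751269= -299.84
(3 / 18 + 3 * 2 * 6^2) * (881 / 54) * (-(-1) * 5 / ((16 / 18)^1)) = 5713285 / 288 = 19837.80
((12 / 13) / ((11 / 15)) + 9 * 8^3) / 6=109854 / 143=768.21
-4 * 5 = -20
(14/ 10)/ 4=7/ 20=0.35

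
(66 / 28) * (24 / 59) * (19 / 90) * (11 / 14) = 2299 / 14455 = 0.16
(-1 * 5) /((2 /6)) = -15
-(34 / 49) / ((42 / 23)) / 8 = -391 / 8232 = -0.05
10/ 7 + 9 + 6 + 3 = 136/ 7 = 19.43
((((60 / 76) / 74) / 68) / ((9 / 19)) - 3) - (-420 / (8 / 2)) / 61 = -1.28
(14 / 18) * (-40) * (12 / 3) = -1120 / 9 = -124.44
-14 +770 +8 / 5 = 3788 / 5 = 757.60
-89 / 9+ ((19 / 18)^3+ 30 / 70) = -338195 / 40824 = -8.28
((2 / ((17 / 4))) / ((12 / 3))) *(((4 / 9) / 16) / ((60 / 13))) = 0.00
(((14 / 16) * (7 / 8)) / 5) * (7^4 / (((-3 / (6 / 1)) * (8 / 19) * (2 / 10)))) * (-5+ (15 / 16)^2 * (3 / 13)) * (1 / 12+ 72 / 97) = 34295264097815 / 991690752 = 34582.62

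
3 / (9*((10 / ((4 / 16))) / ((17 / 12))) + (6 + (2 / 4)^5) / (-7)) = 11424 / 964399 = 0.01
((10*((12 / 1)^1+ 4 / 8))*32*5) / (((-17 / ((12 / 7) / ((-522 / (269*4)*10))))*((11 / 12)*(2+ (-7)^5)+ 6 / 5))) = -86080000 / 3189424553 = -0.03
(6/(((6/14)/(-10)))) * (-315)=44100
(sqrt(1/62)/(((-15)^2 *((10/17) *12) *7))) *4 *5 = 17 *sqrt(62)/585900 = 0.00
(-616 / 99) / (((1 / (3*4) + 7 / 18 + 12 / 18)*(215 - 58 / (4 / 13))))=-0.21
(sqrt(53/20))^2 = 53/20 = 2.65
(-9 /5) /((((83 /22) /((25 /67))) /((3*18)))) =-53460 /5561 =-9.61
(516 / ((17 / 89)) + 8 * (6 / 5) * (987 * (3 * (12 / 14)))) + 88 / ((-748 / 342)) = 2297208 / 85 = 27025.98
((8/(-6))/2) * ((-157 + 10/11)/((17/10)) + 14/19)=60.72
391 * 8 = 3128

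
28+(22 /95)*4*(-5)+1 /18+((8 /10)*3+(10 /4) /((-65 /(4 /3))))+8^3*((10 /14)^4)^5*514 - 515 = -309861728904304161951523 /1773782079795914782230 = -174.69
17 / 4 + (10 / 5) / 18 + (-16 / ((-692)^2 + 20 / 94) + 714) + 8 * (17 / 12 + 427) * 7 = 3336789918035 / 135039708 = 24709.69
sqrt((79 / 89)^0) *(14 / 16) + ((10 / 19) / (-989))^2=2471712567 / 2824813448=0.88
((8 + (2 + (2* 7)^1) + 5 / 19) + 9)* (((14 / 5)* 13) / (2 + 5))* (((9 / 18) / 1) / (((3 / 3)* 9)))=9.61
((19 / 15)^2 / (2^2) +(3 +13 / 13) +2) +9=13861 / 900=15.40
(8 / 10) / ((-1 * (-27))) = 4 / 135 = 0.03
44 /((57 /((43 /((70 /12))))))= 3784 /665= 5.69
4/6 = 2/3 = 0.67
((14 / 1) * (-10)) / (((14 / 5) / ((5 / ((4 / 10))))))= -625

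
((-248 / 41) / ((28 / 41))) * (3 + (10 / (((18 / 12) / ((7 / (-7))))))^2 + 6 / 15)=-133486 / 315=-423.77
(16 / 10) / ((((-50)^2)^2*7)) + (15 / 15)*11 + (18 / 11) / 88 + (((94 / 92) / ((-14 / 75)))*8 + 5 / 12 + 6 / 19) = -138965949060119 / 4337566406250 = -32.04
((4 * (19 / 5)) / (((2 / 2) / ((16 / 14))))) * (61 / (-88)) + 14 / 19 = -82694 / 7315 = -11.30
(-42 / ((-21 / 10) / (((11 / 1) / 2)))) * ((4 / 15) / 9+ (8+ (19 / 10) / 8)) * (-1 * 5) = -982135 / 216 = -4546.92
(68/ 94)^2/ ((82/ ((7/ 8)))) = 2023/ 362276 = 0.01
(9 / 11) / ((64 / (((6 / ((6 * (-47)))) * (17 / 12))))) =-51 / 132352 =-0.00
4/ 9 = 0.44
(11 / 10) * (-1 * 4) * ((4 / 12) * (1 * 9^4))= -48114 / 5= -9622.80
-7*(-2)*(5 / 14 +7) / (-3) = -103 / 3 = -34.33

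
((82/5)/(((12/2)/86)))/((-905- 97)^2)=1763/7530030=0.00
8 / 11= 0.73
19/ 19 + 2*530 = 1061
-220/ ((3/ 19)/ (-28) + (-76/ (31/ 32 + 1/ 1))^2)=-66361680/ 449509723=-0.15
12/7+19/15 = 313/105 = 2.98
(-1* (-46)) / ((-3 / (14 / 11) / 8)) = -5152 / 33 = -156.12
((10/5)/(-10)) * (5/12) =-1/12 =-0.08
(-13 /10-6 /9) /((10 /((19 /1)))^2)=-21299 /3000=-7.10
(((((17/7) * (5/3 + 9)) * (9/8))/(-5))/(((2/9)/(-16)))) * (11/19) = 161568/665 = 242.96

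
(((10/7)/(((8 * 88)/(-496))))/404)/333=-155/20717928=-0.00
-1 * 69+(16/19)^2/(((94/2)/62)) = -68.06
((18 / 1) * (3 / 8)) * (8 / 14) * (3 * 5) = 405 / 7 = 57.86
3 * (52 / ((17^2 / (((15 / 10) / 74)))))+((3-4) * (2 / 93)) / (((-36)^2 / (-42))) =1249999 / 107400492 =0.01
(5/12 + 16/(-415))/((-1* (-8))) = 1883/39840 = 0.05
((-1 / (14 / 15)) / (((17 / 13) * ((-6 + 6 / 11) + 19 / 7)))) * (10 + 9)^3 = 14712555 / 7174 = 2050.82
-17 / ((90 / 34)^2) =-4913 / 2025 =-2.43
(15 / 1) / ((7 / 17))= 255 / 7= 36.43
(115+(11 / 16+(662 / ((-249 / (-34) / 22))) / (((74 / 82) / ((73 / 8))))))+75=2992232399 / 147408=20298.98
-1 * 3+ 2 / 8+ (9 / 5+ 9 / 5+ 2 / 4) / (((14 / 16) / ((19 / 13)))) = 7459 / 1820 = 4.10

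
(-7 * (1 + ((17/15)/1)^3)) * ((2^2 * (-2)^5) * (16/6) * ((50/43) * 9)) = 118816768/1935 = 61404.01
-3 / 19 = -0.16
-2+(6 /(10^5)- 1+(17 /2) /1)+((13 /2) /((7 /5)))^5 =3635152153967 /1680700000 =2162.88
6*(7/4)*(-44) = -462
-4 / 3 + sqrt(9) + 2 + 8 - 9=8 / 3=2.67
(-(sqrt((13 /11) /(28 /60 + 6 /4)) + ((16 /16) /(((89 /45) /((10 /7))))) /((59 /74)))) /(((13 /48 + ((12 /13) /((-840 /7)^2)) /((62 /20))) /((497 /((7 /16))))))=-3658801536000 /962923129 -109873920 *sqrt(253110) /17001853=-7050.95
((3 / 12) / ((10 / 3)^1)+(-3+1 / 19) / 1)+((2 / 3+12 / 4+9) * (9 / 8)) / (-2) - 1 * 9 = -7219 / 380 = -19.00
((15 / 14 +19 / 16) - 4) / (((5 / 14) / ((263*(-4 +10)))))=-30771 / 4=-7692.75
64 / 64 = 1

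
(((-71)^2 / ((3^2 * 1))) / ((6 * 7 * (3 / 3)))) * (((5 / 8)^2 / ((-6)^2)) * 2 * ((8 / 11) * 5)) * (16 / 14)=630125 / 523908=1.20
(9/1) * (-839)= -7551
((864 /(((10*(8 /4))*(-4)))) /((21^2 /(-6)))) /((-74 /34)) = -612 /9065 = -0.07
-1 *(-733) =733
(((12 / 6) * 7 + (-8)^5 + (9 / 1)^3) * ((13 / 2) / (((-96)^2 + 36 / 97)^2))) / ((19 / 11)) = -0.00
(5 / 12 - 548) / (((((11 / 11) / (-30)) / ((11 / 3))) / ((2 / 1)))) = 361405 / 3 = 120468.33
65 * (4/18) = 130/9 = 14.44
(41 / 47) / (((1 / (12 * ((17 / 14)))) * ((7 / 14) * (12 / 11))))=7667 / 329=23.30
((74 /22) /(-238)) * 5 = -185 /2618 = -0.07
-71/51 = -1.39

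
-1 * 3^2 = -9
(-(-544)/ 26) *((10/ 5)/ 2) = 272/ 13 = 20.92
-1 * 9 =-9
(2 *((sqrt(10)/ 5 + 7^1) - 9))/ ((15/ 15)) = -4 + 2 *sqrt(10)/ 5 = -2.74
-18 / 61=-0.30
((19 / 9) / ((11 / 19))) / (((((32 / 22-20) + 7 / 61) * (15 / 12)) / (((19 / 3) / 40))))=-418399 / 16695450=-0.03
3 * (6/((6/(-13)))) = -39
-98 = -98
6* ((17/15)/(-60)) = -17/150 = -0.11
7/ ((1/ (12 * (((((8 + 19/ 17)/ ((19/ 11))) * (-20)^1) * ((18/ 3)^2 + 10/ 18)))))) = -314129200/ 969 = -324178.74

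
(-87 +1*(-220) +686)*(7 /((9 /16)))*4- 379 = 166381 /9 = 18486.78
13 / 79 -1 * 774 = -61133 / 79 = -773.84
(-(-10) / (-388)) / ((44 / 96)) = -60 / 1067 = -0.06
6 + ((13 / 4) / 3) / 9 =661 / 108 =6.12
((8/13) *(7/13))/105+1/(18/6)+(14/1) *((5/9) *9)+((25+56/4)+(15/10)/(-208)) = 109.33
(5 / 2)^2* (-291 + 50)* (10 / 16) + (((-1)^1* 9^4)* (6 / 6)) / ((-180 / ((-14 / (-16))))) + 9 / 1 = -72041 / 80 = -900.51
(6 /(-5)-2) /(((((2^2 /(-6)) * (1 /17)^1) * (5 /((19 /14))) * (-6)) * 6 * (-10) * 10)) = 323 /52500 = 0.01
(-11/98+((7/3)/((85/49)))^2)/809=10814327/5155312050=0.00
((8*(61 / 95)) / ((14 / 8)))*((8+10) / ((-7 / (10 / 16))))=-4392 / 931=-4.72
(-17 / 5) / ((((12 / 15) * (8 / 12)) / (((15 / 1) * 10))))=-3825 / 4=-956.25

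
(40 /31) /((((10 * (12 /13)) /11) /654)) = 31174 /31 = 1005.61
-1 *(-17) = 17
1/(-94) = -1/94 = -0.01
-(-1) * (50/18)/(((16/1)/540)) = 375/4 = 93.75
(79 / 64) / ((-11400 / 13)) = -1027 / 729600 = -0.00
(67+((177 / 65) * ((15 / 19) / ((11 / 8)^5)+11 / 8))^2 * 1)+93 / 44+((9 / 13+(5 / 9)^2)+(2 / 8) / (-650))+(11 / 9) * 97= 1691147109772847981017 / 8203246293508808256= 206.16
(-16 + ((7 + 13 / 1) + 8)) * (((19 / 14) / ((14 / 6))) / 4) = 171 / 98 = 1.74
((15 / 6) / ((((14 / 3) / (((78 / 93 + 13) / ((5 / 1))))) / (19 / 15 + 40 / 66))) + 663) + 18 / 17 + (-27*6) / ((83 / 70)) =3246862341 / 6123740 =530.21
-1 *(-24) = 24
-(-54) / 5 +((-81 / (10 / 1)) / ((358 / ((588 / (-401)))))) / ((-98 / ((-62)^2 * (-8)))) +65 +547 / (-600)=3673609967 / 43067400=85.30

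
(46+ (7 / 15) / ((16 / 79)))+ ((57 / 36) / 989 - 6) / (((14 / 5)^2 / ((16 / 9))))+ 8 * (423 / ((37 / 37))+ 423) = 713359441037 / 104675760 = 6814.94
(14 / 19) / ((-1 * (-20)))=0.04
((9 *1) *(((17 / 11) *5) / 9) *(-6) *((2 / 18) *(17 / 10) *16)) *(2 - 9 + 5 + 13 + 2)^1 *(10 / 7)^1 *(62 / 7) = -37269440 / 1617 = -23048.51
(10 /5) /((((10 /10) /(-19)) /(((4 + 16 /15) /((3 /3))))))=-2888 /15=-192.53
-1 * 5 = -5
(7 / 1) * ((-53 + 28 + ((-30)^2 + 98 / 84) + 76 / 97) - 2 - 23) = 3470845 / 582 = 5963.65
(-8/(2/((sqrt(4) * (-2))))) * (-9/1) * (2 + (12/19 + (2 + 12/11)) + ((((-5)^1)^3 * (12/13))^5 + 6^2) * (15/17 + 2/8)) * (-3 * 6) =-79189629591042765603936/1319204029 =-60028341219569.43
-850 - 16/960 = -51001/60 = -850.02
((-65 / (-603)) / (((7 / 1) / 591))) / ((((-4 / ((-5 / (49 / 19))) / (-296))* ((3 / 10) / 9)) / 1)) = -900191500 / 22981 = -39171.12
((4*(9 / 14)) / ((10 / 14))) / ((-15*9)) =-2 / 75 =-0.03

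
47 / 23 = 2.04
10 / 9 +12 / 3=46 / 9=5.11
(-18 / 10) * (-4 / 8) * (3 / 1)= 27 / 10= 2.70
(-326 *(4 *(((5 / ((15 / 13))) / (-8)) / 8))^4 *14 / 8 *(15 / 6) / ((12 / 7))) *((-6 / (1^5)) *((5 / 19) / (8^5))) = 5702917675 / 26439818674176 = 0.00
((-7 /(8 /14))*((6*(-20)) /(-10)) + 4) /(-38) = 143 /38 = 3.76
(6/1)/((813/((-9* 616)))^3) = -37866673152/19902511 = -1902.61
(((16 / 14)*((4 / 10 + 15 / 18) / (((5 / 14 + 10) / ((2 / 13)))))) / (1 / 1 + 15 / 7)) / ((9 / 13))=2072 / 215325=0.01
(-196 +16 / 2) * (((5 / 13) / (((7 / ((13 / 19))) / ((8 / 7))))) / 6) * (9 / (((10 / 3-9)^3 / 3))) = 913680 / 4574003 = 0.20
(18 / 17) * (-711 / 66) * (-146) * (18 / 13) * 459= 151349148 / 143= 1058385.65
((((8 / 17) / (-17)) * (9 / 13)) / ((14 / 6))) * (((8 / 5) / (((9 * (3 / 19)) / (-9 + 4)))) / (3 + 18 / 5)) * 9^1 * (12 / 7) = 218880 / 2025023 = 0.11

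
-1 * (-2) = 2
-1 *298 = -298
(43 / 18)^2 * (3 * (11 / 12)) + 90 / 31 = 747149 / 40176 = 18.60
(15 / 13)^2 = 225 / 169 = 1.33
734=734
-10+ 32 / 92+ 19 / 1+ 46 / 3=24.68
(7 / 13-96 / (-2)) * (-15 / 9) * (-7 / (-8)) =-22085 / 312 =-70.79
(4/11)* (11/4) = 1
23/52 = 0.44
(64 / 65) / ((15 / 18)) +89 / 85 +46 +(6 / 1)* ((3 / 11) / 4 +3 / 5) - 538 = -59044409 / 121550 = -485.76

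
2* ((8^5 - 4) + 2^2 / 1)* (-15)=-983040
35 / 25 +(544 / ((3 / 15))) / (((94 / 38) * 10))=26169 / 235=111.36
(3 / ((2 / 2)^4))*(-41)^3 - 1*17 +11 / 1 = -206769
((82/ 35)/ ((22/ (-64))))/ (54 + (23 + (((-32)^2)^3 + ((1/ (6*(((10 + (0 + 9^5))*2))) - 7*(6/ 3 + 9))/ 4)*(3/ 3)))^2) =-0.00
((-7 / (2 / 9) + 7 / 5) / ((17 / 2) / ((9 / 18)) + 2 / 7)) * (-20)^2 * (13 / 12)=-273910 / 363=-754.57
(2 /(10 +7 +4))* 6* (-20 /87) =-80 /609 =-0.13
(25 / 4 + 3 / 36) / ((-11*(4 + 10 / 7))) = -7 / 66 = -0.11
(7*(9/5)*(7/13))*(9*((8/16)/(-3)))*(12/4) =-3969/130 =-30.53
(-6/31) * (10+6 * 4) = -204/31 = -6.58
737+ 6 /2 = 740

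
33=33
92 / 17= 5.41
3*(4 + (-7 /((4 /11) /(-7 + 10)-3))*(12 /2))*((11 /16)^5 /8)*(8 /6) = 142208033 /99614720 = 1.43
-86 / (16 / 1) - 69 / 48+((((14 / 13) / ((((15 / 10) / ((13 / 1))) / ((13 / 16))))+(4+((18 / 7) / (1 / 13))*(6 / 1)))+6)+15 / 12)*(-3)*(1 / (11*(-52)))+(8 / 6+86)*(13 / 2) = 27003211 / 48048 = 562.00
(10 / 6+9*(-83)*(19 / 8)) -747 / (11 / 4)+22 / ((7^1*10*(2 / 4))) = -2043.47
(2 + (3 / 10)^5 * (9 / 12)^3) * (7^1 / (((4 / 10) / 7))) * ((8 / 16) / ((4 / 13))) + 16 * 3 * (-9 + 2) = 1276499357 / 20480000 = 62.33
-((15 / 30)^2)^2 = -1 / 16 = -0.06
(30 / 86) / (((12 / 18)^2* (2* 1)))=135 / 344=0.39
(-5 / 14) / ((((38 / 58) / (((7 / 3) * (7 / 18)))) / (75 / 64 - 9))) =169505 / 43776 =3.87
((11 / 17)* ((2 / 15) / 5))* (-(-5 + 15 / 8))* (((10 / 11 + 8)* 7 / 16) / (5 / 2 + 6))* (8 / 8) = 343 / 13872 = 0.02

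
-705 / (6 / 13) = -3055 / 2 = -1527.50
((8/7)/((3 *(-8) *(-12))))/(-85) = -1/21420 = -0.00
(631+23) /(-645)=-218 /215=-1.01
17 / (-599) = -17 / 599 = -0.03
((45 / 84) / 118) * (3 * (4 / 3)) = 15 / 826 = 0.02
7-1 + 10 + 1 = 17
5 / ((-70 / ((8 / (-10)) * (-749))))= -214 / 5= -42.80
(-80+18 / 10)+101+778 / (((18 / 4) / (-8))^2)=1005074 / 405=2481.66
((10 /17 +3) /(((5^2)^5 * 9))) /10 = 61 /14941406250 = 0.00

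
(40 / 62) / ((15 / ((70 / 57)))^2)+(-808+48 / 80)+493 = -314.40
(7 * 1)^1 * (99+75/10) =1491/2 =745.50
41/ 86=0.48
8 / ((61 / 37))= 296 / 61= 4.85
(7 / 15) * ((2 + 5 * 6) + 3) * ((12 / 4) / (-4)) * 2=-49 / 2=-24.50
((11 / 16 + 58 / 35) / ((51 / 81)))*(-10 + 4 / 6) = -11817 / 340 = -34.76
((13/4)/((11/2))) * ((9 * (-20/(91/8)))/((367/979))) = -64080/2569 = -24.94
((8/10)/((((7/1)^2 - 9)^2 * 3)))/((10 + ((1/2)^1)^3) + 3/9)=1/62750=0.00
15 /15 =1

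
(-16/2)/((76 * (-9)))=2/171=0.01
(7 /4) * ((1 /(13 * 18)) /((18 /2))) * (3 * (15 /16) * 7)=245 /14976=0.02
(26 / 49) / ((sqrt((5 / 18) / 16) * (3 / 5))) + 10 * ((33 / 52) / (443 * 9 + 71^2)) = 6.71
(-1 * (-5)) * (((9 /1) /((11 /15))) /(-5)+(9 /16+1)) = -4.46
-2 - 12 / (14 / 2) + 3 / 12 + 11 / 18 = -719 / 252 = -2.85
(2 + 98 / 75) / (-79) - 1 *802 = -4752098 / 5925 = -802.04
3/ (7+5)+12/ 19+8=675/ 76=8.88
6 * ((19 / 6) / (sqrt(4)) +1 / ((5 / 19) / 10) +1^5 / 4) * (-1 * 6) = -1434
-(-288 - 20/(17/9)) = 298.59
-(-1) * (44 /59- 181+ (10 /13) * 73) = -95185 /767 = -124.10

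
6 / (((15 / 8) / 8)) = 128 / 5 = 25.60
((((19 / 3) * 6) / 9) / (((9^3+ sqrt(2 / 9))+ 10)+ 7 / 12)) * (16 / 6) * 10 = 107920000 / 708890337 - 48640 * sqrt(2) / 708890337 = 0.15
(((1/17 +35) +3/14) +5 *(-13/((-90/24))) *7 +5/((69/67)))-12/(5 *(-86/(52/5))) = 161.75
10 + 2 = 12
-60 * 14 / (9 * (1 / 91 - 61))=2548 / 1665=1.53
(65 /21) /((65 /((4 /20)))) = 1 /105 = 0.01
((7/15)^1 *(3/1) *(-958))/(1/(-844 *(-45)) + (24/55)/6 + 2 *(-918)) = 560326536/767013685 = 0.73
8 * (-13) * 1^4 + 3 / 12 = -415 / 4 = -103.75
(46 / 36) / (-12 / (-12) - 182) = -23 / 3258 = -0.01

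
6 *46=276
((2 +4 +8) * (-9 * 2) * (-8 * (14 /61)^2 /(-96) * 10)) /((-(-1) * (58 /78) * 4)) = -401310 /107909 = -3.72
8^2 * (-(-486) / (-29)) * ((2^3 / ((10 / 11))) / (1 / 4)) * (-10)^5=109486080000 / 29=3775382068.97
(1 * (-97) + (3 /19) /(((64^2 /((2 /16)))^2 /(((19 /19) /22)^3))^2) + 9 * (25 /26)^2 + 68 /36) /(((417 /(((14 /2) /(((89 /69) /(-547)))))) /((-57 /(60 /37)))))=-21717.21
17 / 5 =3.40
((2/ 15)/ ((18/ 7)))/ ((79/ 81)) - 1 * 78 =-30789/ 395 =-77.95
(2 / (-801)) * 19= -38 / 801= -0.05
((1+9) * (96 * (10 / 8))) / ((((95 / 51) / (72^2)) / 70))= 4441651200 / 19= 233771115.79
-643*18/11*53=-613422/11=-55765.64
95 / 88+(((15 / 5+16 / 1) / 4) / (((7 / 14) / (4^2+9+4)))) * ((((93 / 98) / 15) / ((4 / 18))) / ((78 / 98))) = 71231 / 715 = 99.62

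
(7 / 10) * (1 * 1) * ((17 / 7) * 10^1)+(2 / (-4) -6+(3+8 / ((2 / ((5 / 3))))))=121 / 6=20.17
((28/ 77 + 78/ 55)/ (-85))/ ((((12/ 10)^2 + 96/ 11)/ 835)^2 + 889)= -18790213750/ 796872965665097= -0.00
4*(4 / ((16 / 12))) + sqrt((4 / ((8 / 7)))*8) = 2*sqrt(7) + 12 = 17.29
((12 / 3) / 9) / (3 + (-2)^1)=4 / 9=0.44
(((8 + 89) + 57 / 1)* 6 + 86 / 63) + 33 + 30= 62267 / 63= 988.37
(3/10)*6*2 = 18/5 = 3.60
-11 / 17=-0.65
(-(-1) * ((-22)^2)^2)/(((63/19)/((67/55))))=27109808/315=86062.88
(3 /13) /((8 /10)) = 15 /52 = 0.29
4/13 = 0.31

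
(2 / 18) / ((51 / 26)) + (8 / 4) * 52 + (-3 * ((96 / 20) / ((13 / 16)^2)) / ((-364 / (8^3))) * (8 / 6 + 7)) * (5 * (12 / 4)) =3939.31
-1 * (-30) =30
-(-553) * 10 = 5530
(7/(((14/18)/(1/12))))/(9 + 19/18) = 27/362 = 0.07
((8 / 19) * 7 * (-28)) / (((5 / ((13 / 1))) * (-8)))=2548 / 95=26.82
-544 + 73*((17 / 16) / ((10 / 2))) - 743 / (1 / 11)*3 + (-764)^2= 44691881 / 80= 558648.51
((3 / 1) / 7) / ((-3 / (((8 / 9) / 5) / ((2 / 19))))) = -0.24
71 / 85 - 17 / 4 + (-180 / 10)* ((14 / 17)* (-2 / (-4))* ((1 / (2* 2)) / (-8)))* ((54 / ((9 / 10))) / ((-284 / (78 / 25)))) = -172233 / 48280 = -3.57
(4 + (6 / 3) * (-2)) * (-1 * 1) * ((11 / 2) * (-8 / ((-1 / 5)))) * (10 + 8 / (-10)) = 0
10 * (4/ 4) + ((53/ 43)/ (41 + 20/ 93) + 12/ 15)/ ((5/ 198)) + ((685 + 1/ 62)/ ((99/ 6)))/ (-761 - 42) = 399211471829/ 9324634925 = 42.81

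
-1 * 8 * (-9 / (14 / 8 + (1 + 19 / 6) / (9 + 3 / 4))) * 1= 33696 / 1019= 33.07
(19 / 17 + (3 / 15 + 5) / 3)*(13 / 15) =2.47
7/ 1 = 7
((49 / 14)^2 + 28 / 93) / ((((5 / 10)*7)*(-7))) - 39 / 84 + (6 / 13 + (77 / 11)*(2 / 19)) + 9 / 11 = 1.04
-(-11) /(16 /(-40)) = -55 /2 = -27.50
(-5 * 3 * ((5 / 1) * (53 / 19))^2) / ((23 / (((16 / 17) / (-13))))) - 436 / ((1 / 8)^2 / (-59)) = 3020982499568 / 1834963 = 1646345.18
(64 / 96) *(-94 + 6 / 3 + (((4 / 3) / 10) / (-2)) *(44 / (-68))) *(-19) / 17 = 891062 / 13005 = 68.52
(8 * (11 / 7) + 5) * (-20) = -2460 / 7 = -351.43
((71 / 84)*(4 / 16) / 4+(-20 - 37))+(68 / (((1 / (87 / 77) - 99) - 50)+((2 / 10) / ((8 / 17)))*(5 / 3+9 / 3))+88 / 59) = -66323976487 / 1186030272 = -55.92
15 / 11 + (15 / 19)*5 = 1110 / 209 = 5.31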